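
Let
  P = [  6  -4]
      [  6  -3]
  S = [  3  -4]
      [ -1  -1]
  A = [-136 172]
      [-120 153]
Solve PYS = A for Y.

Left-multiply by P⁻¹ and right-multiply by S⁻¹: Y = P⁻¹AS⁻¹.
P has determinant 6; P⁻¹ = [[-1/2, 2/3], [-1, 1]].
det S = -7; the adjugate gives S⁻¹ = [[1/7, -4/7], [-1/7, -3/7]].
P⁻¹A = [[-12, 16], [16, -19]].
Y = (P⁻¹A)S⁻¹ = [[-4, 0], [5, -1]].

Y = [[-4, 0], [5, -1]]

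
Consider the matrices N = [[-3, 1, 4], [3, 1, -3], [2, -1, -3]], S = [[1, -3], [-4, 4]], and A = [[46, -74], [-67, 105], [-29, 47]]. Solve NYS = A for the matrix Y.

Y = N⁻¹AS⁻¹ (apply N⁻¹ on the left and S⁻¹ on the right).
det N = 1; the adjugate gives N⁻¹ = [[-6, -1, -7], [3, 1, 3], [-5, -1, -6]].
det S = -8; the adjugate gives S⁻¹ = [[-1/2, -3/8], [-1/2, -1/8]].
N⁻¹A = [[-6, 10], [-16, 24], [11, -17]].
Y = (N⁻¹A)S⁻¹ = [[-2, 1], [-4, 3], [3, -2]].

Y = [[-2, 1], [-4, 3], [3, -2]]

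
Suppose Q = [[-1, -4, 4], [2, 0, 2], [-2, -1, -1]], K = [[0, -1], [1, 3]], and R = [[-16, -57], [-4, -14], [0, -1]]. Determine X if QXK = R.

X = [[3, 0], [-5, 2], [-2, -2]]

Left-multiply by Q⁻¹ and right-multiply by K⁻¹: X = Q⁻¹RK⁻¹.
det Q = -2, so Q⁻¹ = [[-1, 4, 4], [1, -9/2, -5], [1, -7/2, -4]].
K has determinant 1; K⁻¹ = [[3, 1], [-1, 0]].
Q⁻¹R = [[0, -3], [2, 11], [-2, -4]].
X = (Q⁻¹R)K⁻¹ = [[3, 0], [-5, 2], [-2, -2]].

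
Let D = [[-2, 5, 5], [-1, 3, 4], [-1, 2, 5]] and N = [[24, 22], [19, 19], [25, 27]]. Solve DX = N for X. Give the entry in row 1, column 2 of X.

-1

Left-multiplying both sides by D⁻¹ gives X = D⁻¹N.
det D = -4; the adjugate gives D⁻¹ = [[-7/4, 15/4, -5/4], [-1/4, 5/4, -3/4], [-1/4, 1/4, 1/4]].
X = D⁻¹N = [[-7/4, 15/4, -5/4], [-1/4, 5/4, -3/4], [-1/4, 1/4, 1/4]] · [[24, 22], [19, 19], [25, 27]] = [[-2, -1], [-1, -2], [5, 6]].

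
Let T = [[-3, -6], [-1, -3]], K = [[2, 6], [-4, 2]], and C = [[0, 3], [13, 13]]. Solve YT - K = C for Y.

YT = C + K = [[2, 9], [9, 15]].
Since T sits to the right of Y, Y = (C + K)T⁻¹.
det T = 3; the adjugate gives T⁻¹ = [[-1, 2], [1/3, -1]].
Y = (C + K)T⁻¹ = [[1, -5], [-4, 3]].

Y = [[1, -5], [-4, 3]]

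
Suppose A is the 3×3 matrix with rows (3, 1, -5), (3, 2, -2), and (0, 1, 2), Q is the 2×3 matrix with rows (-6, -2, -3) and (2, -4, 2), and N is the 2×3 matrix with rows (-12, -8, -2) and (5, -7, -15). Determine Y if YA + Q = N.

YA = N − Q = [[-6, -6, 1], [3, -3, -17]].
A is on the right of Y, so right-multiply by A⁻¹: Y = (N − Q)A⁻¹.
det A = -3; the adjugate gives A⁻¹ = [[-2, 7/3, -8/3], [2, -2, 3], [-1, 1, -1]].
Y = (N − Q)A⁻¹ = [[-1, -1, -3], [5, -4, 0]].

Y = [[-1, -1, -3], [5, -4, 0]]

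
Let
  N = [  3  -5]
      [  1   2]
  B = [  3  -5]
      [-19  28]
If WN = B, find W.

N is on the right of W, so right-multiply by N⁻¹: W = BN⁻¹.
N has determinant 11; N⁻¹ = [[2/11, 5/11], [-1/11, 3/11]].
W = BN⁻¹ = [[3, -5], [-19, 28]] · [[2/11, 5/11], [-1/11, 3/11]] = [[1, 0], [-6, -1]].

W = [[1, 0], [-6, -1]]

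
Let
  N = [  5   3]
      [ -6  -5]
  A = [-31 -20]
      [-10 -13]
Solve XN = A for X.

Since N sits to the right of X, X = AN⁻¹.
det N = -7, so N⁻¹ = [[5/7, 3/7], [-6/7, -5/7]].
X = AN⁻¹ = [[-31, -20], [-10, -13]] · [[5/7, 3/7], [-6/7, -5/7]] = [[-5, 1], [4, 5]].

X = [[-5, 1], [4, 5]]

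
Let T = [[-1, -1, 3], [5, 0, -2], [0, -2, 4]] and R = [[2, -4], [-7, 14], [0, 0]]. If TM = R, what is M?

M = [[-1, 2], [2, -4], [1, -2]]

T is on the left of M, so left-multiply by T⁻¹: M = T⁻¹R.
det T = -6; the adjugate gives T⁻¹ = [[2/3, 1/3, -1/3], [10/3, 2/3, -13/6], [5/3, 1/3, -5/6]].
M = T⁻¹R = [[2/3, 1/3, -1/3], [10/3, 2/3, -13/6], [5/3, 1/3, -5/6]] · [[2, -4], [-7, 14], [0, 0]] = [[-1, 2], [2, -4], [1, -2]].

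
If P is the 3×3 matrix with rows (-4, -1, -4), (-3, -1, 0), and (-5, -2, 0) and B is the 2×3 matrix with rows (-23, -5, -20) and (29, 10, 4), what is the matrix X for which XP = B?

P is on the right of X, so right-multiply by P⁻¹: X = BP⁻¹.
P has determinant -4; P⁻¹ = [[0, -2, 1], [0, 5, -3], [-1/4, 3/4, -1/4]].
X = BP⁻¹ = [[-23, -5, -20], [29, 10, 4]] · [[0, -2, 1], [0, 5, -3], [-1/4, 3/4, -1/4]] = [[5, 6, -3], [-1, -5, -2]].

X = [[5, 6, -3], [-1, -5, -2]]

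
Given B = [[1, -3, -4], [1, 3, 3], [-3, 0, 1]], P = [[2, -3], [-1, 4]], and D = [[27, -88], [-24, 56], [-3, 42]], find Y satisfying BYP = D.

Left-multiply by B⁻¹ and right-multiply by P⁻¹: Y = B⁻¹DP⁻¹.
B has determinant -3; B⁻¹ = [[-1, -1, -1], [10/3, 11/3, 7/3], [-3, -3, -2]].
P has determinant 5; P⁻¹ = [[4/5, 3/5], [1/5, 2/5]].
B⁻¹D = [[0, -10], [-5, 10], [-3, 12]].
Y = (B⁻¹D)P⁻¹ = [[-2, -4], [-2, 1], [0, 3]].

Y = [[-2, -4], [-2, 1], [0, 3]]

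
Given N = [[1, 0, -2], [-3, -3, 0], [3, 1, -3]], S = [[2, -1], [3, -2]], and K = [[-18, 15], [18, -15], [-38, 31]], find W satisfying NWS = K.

W = [[1, -4], [2, 0], [-4, 4]]

Isolating W: multiply by N⁻¹ from the left and S⁻¹ from the right, so W = N⁻¹KS⁻¹.
det N = -3; the adjugate gives N⁻¹ = [[-3, 2/3, 2], [3, -1, -2], [-2, 1/3, 1]].
det S = -1, so S⁻¹ = [[2, -1], [3, -2]].
N⁻¹K = [[-10, 7], [4, -2], [4, -4]].
W = (N⁻¹K)S⁻¹ = [[1, -4], [2, 0], [-4, 4]].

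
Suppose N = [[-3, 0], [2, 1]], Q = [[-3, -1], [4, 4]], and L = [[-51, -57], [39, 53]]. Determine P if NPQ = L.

P = [[1, 5], [5, 5]]

P = N⁻¹LQ⁻¹ (apply N⁻¹ on the left and Q⁻¹ on the right).
det N = -3; the adjugate gives N⁻¹ = [[-1/3, 0], [2/3, 1]].
det Q = -8; the adjugate gives Q⁻¹ = [[-1/2, -1/8], [1/2, 3/8]].
N⁻¹L = [[17, 19], [5, 15]].
P = (N⁻¹L)Q⁻¹ = [[1, 5], [5, 5]].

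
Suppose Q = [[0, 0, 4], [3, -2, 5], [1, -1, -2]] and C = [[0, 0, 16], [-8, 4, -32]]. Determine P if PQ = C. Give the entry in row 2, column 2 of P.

Since Q sits to the right of P, P = CQ⁻¹.
Q has determinant -4; Q⁻¹ = [[-9/4, 1, -2], [-11/4, 1, -3], [1/4, 0, 0]].
P = CQ⁻¹ = [[0, 0, 16], [-8, 4, -32]] · [[-9/4, 1, -2], [-11/4, 1, -3], [1/4, 0, 0]] = [[4, 0, 0], [-1, -4, 4]].

-4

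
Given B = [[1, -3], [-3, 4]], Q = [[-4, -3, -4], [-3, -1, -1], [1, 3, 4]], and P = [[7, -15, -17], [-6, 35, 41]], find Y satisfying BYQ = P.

Y = [[-3, 3, -5], [3, -2, 3]]

Isolating Y: multiply by B⁻¹ from the left and Q⁻¹ from the right, so Y = B⁻¹PQ⁻¹.
det B = -5; the adjugate gives B⁻¹ = [[-4/5, -3/5], [-3/5, -1/5]].
Q has determinant 3; Q⁻¹ = [[-1/3, 0, -1/3], [11/3, -4, 8/3], [-8/3, 3, -5/3]].
B⁻¹P = [[-2, -9, -11], [-3, 2, 2]].
Y = (B⁻¹P)Q⁻¹ = [[-3, 3, -5], [3, -2, 3]].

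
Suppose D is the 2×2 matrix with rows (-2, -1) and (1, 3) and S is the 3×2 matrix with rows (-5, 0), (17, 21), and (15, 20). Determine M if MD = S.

Right-multiplying both sides by D⁻¹ gives M = SD⁻¹.
det D = -5, so D⁻¹ = [[-3/5, -1/5], [1/5, 2/5]].
M = SD⁻¹ = [[-5, 0], [17, 21], [15, 20]] · [[-3/5, -1/5], [1/5, 2/5]] = [[3, 1], [-6, 5], [-5, 5]].

M = [[3, 1], [-6, 5], [-5, 5]]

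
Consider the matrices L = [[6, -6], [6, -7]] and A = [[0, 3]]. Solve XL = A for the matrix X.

Since L sits to the right of X, X = AL⁻¹.
det L = -6, so L⁻¹ = [[7/6, -1], [1, -1]].
X = AL⁻¹ = [[0, 3]] · [[7/6, -1], [1, -1]] = [[3, -3]].

X = [[3, -3]]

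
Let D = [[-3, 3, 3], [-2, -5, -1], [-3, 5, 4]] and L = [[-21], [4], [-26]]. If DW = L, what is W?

Since D multiplies W on the left, W = D⁻¹L.
det D = 3, so D⁻¹ = [[-5, 1, 4], [11/3, -1, -3], [-25/3, 2, 7]].
W = D⁻¹L = [[-5, 1, 4], [11/3, -1, -3], [-25/3, 2, 7]] · [[-21], [4], [-26]] = [[5], [-3], [1]].

W = [[5], [-3], [1]]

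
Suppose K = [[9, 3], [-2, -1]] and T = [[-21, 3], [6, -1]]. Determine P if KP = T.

P = [[-1, 0], [-4, 1]]

K is on the left of P, so left-multiply by K⁻¹: P = K⁻¹T.
det K = -3, so K⁻¹ = [[1/3, 1], [-2/3, -3]].
P = K⁻¹T = [[1/3, 1], [-2/3, -3]] · [[-21, 3], [6, -1]] = [[-1, 0], [-4, 1]].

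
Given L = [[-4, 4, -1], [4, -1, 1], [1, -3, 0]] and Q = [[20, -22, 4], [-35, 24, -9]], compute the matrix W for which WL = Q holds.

W = [[-2, 2, 4], [6, -3, 1]]

Since L sits to the right of W, W = QL⁻¹.
det L = 3; the adjugate gives L⁻¹ = [[1, 1, 1], [1/3, 1/3, 0], [-11/3, -8/3, -4]].
W = QL⁻¹ = [[20, -22, 4], [-35, 24, -9]] · [[1, 1, 1], [1/3, 1/3, 0], [-11/3, -8/3, -4]] = [[-2, 2, 4], [6, -3, 1]].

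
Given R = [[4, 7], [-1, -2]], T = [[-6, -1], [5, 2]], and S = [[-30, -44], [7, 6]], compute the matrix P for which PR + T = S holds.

PR = S − T = [[-24, -43], [2, 4]].
Since R sits to the right of P, P = (S − T)R⁻¹.
det R = -1; the adjugate gives R⁻¹ = [[2, 7], [-1, -4]].
P = (S − T)R⁻¹ = [[-5, 4], [0, -2]].

P = [[-5, 4], [0, -2]]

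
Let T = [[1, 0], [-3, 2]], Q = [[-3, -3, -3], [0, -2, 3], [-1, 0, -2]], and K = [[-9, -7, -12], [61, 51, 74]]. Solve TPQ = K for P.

P = T⁻¹KQ⁻¹ (apply T⁻¹ on the left and Q⁻¹ on the right).
det T = 2; the adjugate gives T⁻¹ = [[1, 0], [3/2, 1/2]].
det Q = 3, so Q⁻¹ = [[4/3, -2, -5], [-1, 1, 3], [-2/3, 1, 2]].
T⁻¹K = [[-9, -7, -12], [17, 15, 19]].
P = (T⁻¹K)Q⁻¹ = [[3, -1, 0], [-5, 0, -2]].

P = [[3, -1, 0], [-5, 0, -2]]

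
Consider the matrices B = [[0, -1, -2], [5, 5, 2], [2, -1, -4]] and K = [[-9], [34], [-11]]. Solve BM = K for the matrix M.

B is on the left of M, so left-multiply by B⁻¹: M = B⁻¹K.
B has determinant 6; B⁻¹ = [[-3, -1/3, 4/3], [4, 2/3, -5/3], [-5/2, -1/3, 5/6]].
M = B⁻¹K = [[-3, -1/3, 4/3], [4, 2/3, -5/3], [-5/2, -1/3, 5/6]] · [[-9], [34], [-11]] = [[1], [5], [2]].

M = [[1], [5], [2]]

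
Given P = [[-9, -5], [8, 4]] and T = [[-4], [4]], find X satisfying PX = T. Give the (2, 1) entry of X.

Left-multiplying both sides by P⁻¹ gives X = P⁻¹T.
P has determinant 4; P⁻¹ = [[1, 5/4], [-2, -9/4]].
X = P⁻¹T = [[1, 5/4], [-2, -9/4]] · [[-4], [4]] = [[1], [-1]].

-1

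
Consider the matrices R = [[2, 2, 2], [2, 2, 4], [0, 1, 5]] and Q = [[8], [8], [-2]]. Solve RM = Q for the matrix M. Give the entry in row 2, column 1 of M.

-2

R is on the left of M, so left-multiply by R⁻¹: M = R⁻¹Q.
R has determinant -4; R⁻¹ = [[-3/2, 2, -1], [5/2, -5/2, 1], [-1/2, 1/2, 0]].
M = R⁻¹Q = [[-3/2, 2, -1], [5/2, -5/2, 1], [-1/2, 1/2, 0]] · [[8], [8], [-2]] = [[6], [-2], [0]].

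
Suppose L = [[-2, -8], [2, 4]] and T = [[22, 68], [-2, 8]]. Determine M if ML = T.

L is on the right of M, so right-multiply by L⁻¹: M = TL⁻¹.
det L = 8, so L⁻¹ = [[1/2, 1], [-1/4, -1/4]].
M = TL⁻¹ = [[22, 68], [-2, 8]] · [[1/2, 1], [-1/4, -1/4]] = [[-6, 5], [-3, -4]].

M = [[-6, 5], [-3, -4]]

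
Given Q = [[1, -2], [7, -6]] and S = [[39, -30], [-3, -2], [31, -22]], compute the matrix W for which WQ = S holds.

Right-multiplying both sides by Q⁻¹ gives W = SQ⁻¹.
det Q = 8; the adjugate gives Q⁻¹ = [[-3/4, 1/4], [-7/8, 1/8]].
W = SQ⁻¹ = [[39, -30], [-3, -2], [31, -22]] · [[-3/4, 1/4], [-7/8, 1/8]] = [[-3, 6], [4, -1], [-4, 5]].

W = [[-3, 6], [4, -1], [-4, 5]]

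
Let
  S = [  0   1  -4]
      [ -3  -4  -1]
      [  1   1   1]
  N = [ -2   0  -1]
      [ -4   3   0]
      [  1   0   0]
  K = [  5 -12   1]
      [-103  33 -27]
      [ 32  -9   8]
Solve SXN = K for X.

X = [[-2, -4, 2], [-5, 0, -1], [-1, 1, 3]]

Isolating X: multiply by S⁻¹ from the left and N⁻¹ from the right, so X = S⁻¹KN⁻¹.
det S = -2; the adjugate gives S⁻¹ = [[3/2, 5/2, 17/2], [-1, -2, -6], [-1/2, -1/2, -3/2]].
N has determinant 3; N⁻¹ = [[0, 0, 1], [0, 1/3, 4/3], [-1, 0, -2]].
S⁻¹K = [[22, -12, 2], [9, 0, 5], [1, 3, 1]].
X = (S⁻¹K)N⁻¹ = [[-2, -4, 2], [-5, 0, -1], [-1, 1, 3]].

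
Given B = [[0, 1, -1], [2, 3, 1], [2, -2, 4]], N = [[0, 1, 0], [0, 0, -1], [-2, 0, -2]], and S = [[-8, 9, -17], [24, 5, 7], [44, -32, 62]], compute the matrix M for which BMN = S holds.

M = B⁻¹SN⁻¹ (apply B⁻¹ on the left and N⁻¹ on the right).
B has determinant 4; B⁻¹ = [[7/2, -1/2, 1], [-3/2, 1/2, -1/2], [-5/2, 1/2, -1/2]].
det N = 2; the adjugate gives N⁻¹ = [[0, 1, -1/2], [1, 0, 0], [0, -1, 0]].
B⁻¹S = [[4, -3, -1], [2, 5, -2], [10, -4, 15]].
M = (B⁻¹S)N⁻¹ = [[-3, 5, -2], [5, 4, -1], [-4, -5, -5]].

M = [[-3, 5, -2], [5, 4, -1], [-4, -5, -5]]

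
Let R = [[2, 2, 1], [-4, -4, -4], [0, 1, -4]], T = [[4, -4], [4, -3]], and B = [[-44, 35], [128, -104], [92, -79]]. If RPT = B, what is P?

P = [[-2, -4], [2, 1], [-2, -3]]

Left-multiply by R⁻¹ and right-multiply by T⁻¹: P = R⁻¹BT⁻¹.
det R = 4; the adjugate gives R⁻¹ = [[5, 9/4, -1], [-4, -2, 1], [-1, -1/2, 0]].
det T = 4, so T⁻¹ = [[-3/4, 1], [-1, 1]].
R⁻¹B = [[-24, 20], [12, -11], [-20, 17]].
P = (R⁻¹B)T⁻¹ = [[-2, -4], [2, 1], [-2, -3]].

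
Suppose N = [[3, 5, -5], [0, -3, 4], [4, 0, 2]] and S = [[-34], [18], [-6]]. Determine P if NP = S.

N is on the left of P, so left-multiply by N⁻¹: P = N⁻¹S.
N has determinant 2; N⁻¹ = [[-3, -5, 5/2], [8, 13, -6], [6, 10, -9/2]].
P = N⁻¹S = [[-3, -5, 5/2], [8, 13, -6], [6, 10, -9/2]] · [[-34], [18], [-6]] = [[-3], [-2], [3]].

P = [[-3], [-2], [3]]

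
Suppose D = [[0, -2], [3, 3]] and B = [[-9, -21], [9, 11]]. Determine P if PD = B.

Since D sits to the right of P, P = BD⁻¹.
det D = 6; the adjugate gives D⁻¹ = [[1/2, 1/3], [-1/2, 0]].
P = BD⁻¹ = [[-9, -21], [9, 11]] · [[1/2, 1/3], [-1/2, 0]] = [[6, -3], [-1, 3]].

P = [[6, -3], [-1, 3]]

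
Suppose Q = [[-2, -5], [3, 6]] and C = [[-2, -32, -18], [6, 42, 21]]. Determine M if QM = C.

M = [[6, 6, -1], [-2, 4, 4]]

Since Q multiplies M on the left, M = Q⁻¹C.
Q has determinant 3; Q⁻¹ = [[2, 5/3], [-1, -2/3]].
M = Q⁻¹C = [[2, 5/3], [-1, -2/3]] · [[-2, -32, -18], [6, 42, 21]] = [[6, 6, -1], [-2, 4, 4]].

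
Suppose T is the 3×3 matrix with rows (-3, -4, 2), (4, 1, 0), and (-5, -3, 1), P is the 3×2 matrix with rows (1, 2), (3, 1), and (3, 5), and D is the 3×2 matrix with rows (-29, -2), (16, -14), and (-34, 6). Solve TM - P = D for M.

M = [[4, -4], [3, 3], [-2, 0]]

TM = D + P = [[-28, 0], [19, -13], [-31, 11]].
Since T multiplies M on the left, M = T⁻¹(D + P).
T has determinant -1; T⁻¹ = [[-1, 2, 2], [4, -7, -8], [7, -11, -13]].
M = T⁻¹(D + P) = [[4, -4], [3, 3], [-2, 0]].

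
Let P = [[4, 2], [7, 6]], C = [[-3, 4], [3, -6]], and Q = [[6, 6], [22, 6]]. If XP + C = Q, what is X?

XP = Q − C = [[9, 2], [19, 12]].
P is on the right of X, so right-multiply by P⁻¹: X = (Q − C)P⁻¹.
det P = 10; the adjugate gives P⁻¹ = [[3/5, -1/5], [-7/10, 2/5]].
X = (Q − C)P⁻¹ = [[4, -1], [3, 1]].

X = [[4, -1], [3, 1]]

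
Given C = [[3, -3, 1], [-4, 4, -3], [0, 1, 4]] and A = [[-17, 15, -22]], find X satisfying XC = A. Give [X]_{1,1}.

C is on the right of X, so right-multiply by C⁻¹: X = AC⁻¹.
det C = 5, so C⁻¹ = [[19/5, 13/5, 1], [16/5, 12/5, 1], [-4/5, -3/5, 0]].
X = AC⁻¹ = [[-17, 15, -22]] · [[19/5, 13/5, 1], [16/5, 12/5, 1], [-4/5, -3/5, 0]] = [[1, 5, -2]].

1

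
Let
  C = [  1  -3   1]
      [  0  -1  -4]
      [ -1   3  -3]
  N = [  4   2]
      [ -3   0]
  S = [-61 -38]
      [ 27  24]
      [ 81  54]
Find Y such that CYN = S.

Isolating Y: multiply by C⁻¹ from the left and N⁻¹ from the right, so Y = C⁻¹SN⁻¹.
det C = 2, so C⁻¹ = [[15/2, -3, 13/2], [2, -1, 2], [-1/2, 0, -1/2]].
det N = 6, so N⁻¹ = [[0, -1/3], [1/2, 2/3]].
C⁻¹S = [[-12, -6], [13, 8], [-10, -8]].
Y = (C⁻¹S)N⁻¹ = [[-3, 0], [4, 1], [-4, -2]].

Y = [[-3, 0], [4, 1], [-4, -2]]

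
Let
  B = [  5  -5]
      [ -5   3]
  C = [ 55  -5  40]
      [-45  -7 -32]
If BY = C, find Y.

B is on the left of Y, so left-multiply by B⁻¹: Y = B⁻¹C.
B has determinant -10; B⁻¹ = [[-3/10, -1/2], [-1/2, -1/2]].
Y = B⁻¹C = [[-3/10, -1/2], [-1/2, -1/2]] · [[55, -5, 40], [-45, -7, -32]] = [[6, 5, 4], [-5, 6, -4]].

Y = [[6, 5, 4], [-5, 6, -4]]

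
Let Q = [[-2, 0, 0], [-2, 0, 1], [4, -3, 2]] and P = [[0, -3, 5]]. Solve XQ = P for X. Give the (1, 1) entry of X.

Right-multiplying both sides by Q⁻¹ gives X = PQ⁻¹.
det Q = -6, so Q⁻¹ = [[-1/2, 0, 0], [-4/3, 2/3, -1/3], [-1, 1, 0]].
X = PQ⁻¹ = [[0, -3, 5]] · [[-1/2, 0, 0], [-4/3, 2/3, -1/3], [-1, 1, 0]] = [[-1, 3, 1]].

-1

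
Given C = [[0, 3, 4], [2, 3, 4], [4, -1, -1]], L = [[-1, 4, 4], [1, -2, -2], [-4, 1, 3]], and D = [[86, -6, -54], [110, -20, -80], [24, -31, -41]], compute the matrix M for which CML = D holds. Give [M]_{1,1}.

-2

Isolating M: multiply by C⁻¹ from the left and L⁻¹ from the right, so M = C⁻¹DL⁻¹.
det C = -2; the adjugate gives C⁻¹ = [[-1/2, 1/2, 0], [-9, 8, -4], [7, -6, 3]].
L has determinant -4; L⁻¹ = [[1, 2, 0], [-5/4, -13/4, -1/2], [7/4, 15/4, 1/2]].
C⁻¹D = [[12, -7, -13], [10, 18, 10], [14, -15, -21]].
M = (C⁻¹D)L⁻¹ = [[-2, -2, -3], [5, -1, -4], [-4, -2, -3]].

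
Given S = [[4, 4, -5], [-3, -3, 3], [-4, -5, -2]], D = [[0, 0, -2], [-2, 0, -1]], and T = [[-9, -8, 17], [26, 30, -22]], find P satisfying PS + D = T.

PS = T − D = [[-9, -8, 19], [28, 30, -21]].
Right-multiplying both sides by S⁻¹ gives P = (T − D)S⁻¹.
S has determinant -3; S⁻¹ = [[-7, -11, 1], [6, 28/3, -1], [-1, -4/3, 0]].
P = (T − D)S⁻¹ = [[-4, -1, -1], [5, 0, -2]].

P = [[-4, -1, -1], [5, 0, -2]]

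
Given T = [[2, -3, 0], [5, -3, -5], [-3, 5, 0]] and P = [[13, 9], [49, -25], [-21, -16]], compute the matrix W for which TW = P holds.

T is on the left of W, so left-multiply by T⁻¹: W = T⁻¹P.
T has determinant 5; T⁻¹ = [[5, 0, 3], [3, 0, 2], [16/5, -1/5, 9/5]].
W = T⁻¹P = [[5, 0, 3], [3, 0, 2], [16/5, -1/5, 9/5]] · [[13, 9], [49, -25], [-21, -16]] = [[2, -3], [-3, -5], [-6, 5]].

W = [[2, -3], [-3, -5], [-6, 5]]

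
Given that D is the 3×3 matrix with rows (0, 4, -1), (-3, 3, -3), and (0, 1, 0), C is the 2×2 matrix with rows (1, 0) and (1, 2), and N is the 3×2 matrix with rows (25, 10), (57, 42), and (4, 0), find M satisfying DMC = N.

M = D⁻¹NC⁻¹ (apply D⁻¹ on the left and C⁻¹ on the right).
det D = 3; the adjugate gives D⁻¹ = [[1, -1/3, -3], [0, 0, 1], [-1, 0, 4]].
det C = 2; the adjugate gives C⁻¹ = [[1, 0], [-1/2, 1/2]].
D⁻¹N = [[-6, -4], [4, 0], [-9, -10]].
M = (D⁻¹N)C⁻¹ = [[-4, -2], [4, 0], [-4, -5]].

M = [[-4, -2], [4, 0], [-4, -5]]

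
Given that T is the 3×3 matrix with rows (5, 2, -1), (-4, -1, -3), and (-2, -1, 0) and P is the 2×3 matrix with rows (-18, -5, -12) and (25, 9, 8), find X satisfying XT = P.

Since T sits to the right of X, X = PT⁻¹.
det T = -5, so T⁻¹ = [[3/5, -1/5, 7/5], [-6/5, 2/5, -19/5], [-2/5, -1/5, -3/5]].
X = PT⁻¹ = [[-18, -5, -12], [25, 9, 8]] · [[3/5, -1/5, 7/5], [-6/5, 2/5, -19/5], [-2/5, -1/5, -3/5]] = [[0, 4, 1], [1, -3, -4]].

X = [[0, 4, 1], [1, -3, -4]]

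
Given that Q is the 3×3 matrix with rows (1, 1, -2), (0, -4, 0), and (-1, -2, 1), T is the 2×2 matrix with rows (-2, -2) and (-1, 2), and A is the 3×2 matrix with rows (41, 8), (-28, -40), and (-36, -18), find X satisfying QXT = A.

X = Q⁻¹AT⁻¹ (apply Q⁻¹ on the left and T⁻¹ on the right).
det Q = 4; the adjugate gives Q⁻¹ = [[-1, 3/4, -2], [0, -1/4, 0], [-1, 1/4, -1]].
T has determinant -6; T⁻¹ = [[-1/3, -1/3], [-1/6, 1/3]].
Q⁻¹A = [[10, -2], [7, 10], [-12, 0]].
X = (Q⁻¹A)T⁻¹ = [[-3, -4], [-4, 1], [4, 4]].

X = [[-3, -4], [-4, 1], [4, 4]]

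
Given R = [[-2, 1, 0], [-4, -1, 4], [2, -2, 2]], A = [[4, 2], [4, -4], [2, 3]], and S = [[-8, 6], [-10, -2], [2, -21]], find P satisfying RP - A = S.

P = [[1, -3], [-2, 2], [-1, -4]]

RP = S + A = [[-4, 8], [-6, -6], [4, -18]].
R is on the left of P, so left-multiply by R⁻¹: P = R⁻¹(S + A).
det R = 4; the adjugate gives R⁻¹ = [[3/2, -1/2, 1], [4, -1, 2], [5/2, -1/2, 3/2]].
P = R⁻¹(S + A) = [[1, -3], [-2, 2], [-1, -4]].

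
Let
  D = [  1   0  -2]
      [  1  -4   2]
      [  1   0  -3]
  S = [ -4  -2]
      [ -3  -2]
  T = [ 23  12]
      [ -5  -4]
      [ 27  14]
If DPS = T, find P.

Left-multiply by D⁻¹ and right-multiply by S⁻¹: P = D⁻¹TS⁻¹.
det D = 4; the adjugate gives D⁻¹ = [[3, 0, -2], [5/4, -1/4, -1], [1, 0, -1]].
S has determinant 2; S⁻¹ = [[-1, 1], [3/2, -2]].
D⁻¹T = [[15, 8], [3, 2], [-4, -2]].
P = (D⁻¹T)S⁻¹ = [[-3, -1], [0, -1], [1, 0]].

P = [[-3, -1], [0, -1], [1, 0]]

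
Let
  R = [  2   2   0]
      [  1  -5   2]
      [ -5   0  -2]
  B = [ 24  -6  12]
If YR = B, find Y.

Y = [[-3, 0, -6]]

Since R sits to the right of Y, Y = BR⁻¹.
det R = 4; the adjugate gives R⁻¹ = [[5/2, 1, 1], [-2, -1, -1], [-25/4, -5/2, -3]].
Y = BR⁻¹ = [[24, -6, 12]] · [[5/2, 1, 1], [-2, -1, -1], [-25/4, -5/2, -3]] = [[-3, 0, -6]].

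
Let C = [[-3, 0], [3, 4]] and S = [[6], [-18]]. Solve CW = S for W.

W = [[-2], [-3]]

Since C multiplies W on the left, W = C⁻¹S.
C has determinant -12; C⁻¹ = [[-1/3, 0], [1/4, 1/4]].
W = C⁻¹S = [[-1/3, 0], [1/4, 1/4]] · [[6], [-18]] = [[-2], [-3]].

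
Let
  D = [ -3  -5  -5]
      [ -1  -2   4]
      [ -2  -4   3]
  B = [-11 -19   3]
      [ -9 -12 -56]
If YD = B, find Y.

Right-multiplying both sides by D⁻¹ gives Y = BD⁻¹.
det D = -5; the adjugate gives D⁻¹ = [[-2, -7, 6], [1, 19/5, -17/5], [0, 2/5, -1/5]].
Y = BD⁻¹ = [[-11, -19, 3], [-9, -12, -56]] · [[-2, -7, 6], [1, 19/5, -17/5], [0, 2/5, -1/5]] = [[3, 6, -2], [6, -5, -2]].

Y = [[3, 6, -2], [6, -5, -2]]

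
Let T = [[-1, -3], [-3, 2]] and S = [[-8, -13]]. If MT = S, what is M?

M = [[5, 1]]

Right-multiplying both sides by T⁻¹ gives M = ST⁻¹.
det T = -11; the adjugate gives T⁻¹ = [[-2/11, -3/11], [-3/11, 1/11]].
M = ST⁻¹ = [[-8, -13]] · [[-2/11, -3/11], [-3/11, 1/11]] = [[5, 1]].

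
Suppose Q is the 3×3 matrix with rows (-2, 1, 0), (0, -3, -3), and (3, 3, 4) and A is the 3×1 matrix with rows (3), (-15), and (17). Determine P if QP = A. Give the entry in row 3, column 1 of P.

Left-multiplying both sides by Q⁻¹ gives P = Q⁻¹A.
det Q = -3; the adjugate gives Q⁻¹ = [[1, 4/3, 1], [3, 8/3, 2], [-3, -3, -2]].
P = Q⁻¹A = [[1, 4/3, 1], [3, 8/3, 2], [-3, -3, -2]] · [[3], [-15], [17]] = [[0], [3], [2]].

2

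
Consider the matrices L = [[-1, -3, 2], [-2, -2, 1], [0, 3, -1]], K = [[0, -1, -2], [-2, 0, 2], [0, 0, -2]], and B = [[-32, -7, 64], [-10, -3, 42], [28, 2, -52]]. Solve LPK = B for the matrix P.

P = L⁻¹BK⁻¹ (apply L⁻¹ on the left and K⁻¹ on the right).
det L = -5; the adjugate gives L⁻¹ = [[1/5, -3/5, -1/5], [2/5, -1/5, 3/5], [6/5, -3/5, 4/5]].
det K = 4; the adjugate gives K⁻¹ = [[0, -1/2, -1/2], [-1, 0, 1], [0, 0, -1/2]].
L⁻¹B = [[-6, 0, -2], [6, -1, -14], [-10, -5, 10]].
P = (L⁻¹B)K⁻¹ = [[0, 3, 4], [1, -3, 3], [5, 5, -5]].

P = [[0, 3, 4], [1, -3, 3], [5, 5, -5]]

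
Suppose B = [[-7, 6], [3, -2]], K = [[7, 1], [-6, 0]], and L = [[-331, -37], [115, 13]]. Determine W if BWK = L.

W = [[1, 0], [-5, 2]]

W = B⁻¹LK⁻¹ (apply B⁻¹ on the left and K⁻¹ on the right).
det B = -4, so B⁻¹ = [[1/2, 3/2], [3/4, 7/4]].
det K = 6; the adjugate gives K⁻¹ = [[0, -1/6], [1, 7/6]].
B⁻¹L = [[7, 1], [-47, -5]].
W = (B⁻¹L)K⁻¹ = [[1, 0], [-5, 2]].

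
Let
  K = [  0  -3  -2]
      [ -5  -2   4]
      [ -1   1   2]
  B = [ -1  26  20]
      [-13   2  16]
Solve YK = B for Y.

Y = [[-6, -1, 6], [-1, 2, 3]]

Since K sits to the right of Y, Y = BK⁻¹.
det K = -4; the adjugate gives K⁻¹ = [[2, -1, 4], [-3/2, 1/2, -5/2], [7/4, -3/4, 15/4]].
Y = BK⁻¹ = [[-1, 26, 20], [-13, 2, 16]] · [[2, -1, 4], [-3/2, 1/2, -5/2], [7/4, -3/4, 15/4]] = [[-6, -1, 6], [-1, 2, 3]].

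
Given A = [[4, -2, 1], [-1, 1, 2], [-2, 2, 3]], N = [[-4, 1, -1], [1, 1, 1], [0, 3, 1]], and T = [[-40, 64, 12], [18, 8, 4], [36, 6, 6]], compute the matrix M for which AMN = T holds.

Left-multiply by A⁻¹ and right-multiply by N⁻¹: M = A⁻¹TN⁻¹.
det A = -2; the adjugate gives A⁻¹ = [[1/2, -4, 5/2], [1/2, -7, 9/2], [0, 2, -1]].
det N = 4; the adjugate gives N⁻¹ = [[-1/2, -1, 1/2], [-1/4, -1, 3/4], [3/4, 3, -5/4]].
A⁻¹T = [[-2, 15, 5], [16, 3, 5], [0, 10, 2]].
M = (A⁻¹T)N⁻¹ = [[1, 2, 4], [-5, -4, 4], [-1, -4, 5]].

M = [[1, 2, 4], [-5, -4, 4], [-1, -4, 5]]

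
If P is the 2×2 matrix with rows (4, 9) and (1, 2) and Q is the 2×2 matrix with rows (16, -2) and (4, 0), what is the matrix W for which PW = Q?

Left-multiplying both sides by P⁻¹ gives W = P⁻¹Q.
P has determinant -1; P⁻¹ = [[-2, 9], [1, -4]].
W = P⁻¹Q = [[-2, 9], [1, -4]] · [[16, -2], [4, 0]] = [[4, 4], [0, -2]].

W = [[4, 4], [0, -2]]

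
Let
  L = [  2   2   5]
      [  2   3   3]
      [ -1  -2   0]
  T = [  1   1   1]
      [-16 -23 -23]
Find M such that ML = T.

M = [[2, -3, -3], [-4, -1, 6]]

Right-multiplying both sides by L⁻¹ gives M = TL⁻¹.
L has determinant 1; L⁻¹ = [[6, -10, -9], [-3, 5, 4], [-1, 2, 2]].
M = TL⁻¹ = [[1, 1, 1], [-16, -23, -23]] · [[6, -10, -9], [-3, 5, 4], [-1, 2, 2]] = [[2, -3, -3], [-4, -1, 6]].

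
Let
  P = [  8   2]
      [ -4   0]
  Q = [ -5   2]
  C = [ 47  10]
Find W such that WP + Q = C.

WP = C − Q = [[52, 8]].
Right-multiplying both sides by P⁻¹ gives W = (C − Q)P⁻¹.
det P = 8, so P⁻¹ = [[0, -1/4], [1/2, 1]].
W = (C − Q)P⁻¹ = [[4, -5]].

W = [[4, -5]]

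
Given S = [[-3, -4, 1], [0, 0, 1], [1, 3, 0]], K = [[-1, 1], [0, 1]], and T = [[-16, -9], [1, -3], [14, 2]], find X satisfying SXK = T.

X = [[1, 1], [-5, 5], [-1, -2]]

Left-multiply by S⁻¹ and right-multiply by K⁻¹: X = S⁻¹TK⁻¹.
S has determinant 5; S⁻¹ = [[-3/5, 3/5, -4/5], [1/5, -1/5, 3/5], [0, 1, 0]].
K has determinant -1; K⁻¹ = [[-1, 1], [0, 1]].
S⁻¹T = [[-1, 2], [5, 0], [1, -3]].
X = (S⁻¹T)K⁻¹ = [[1, 1], [-5, 5], [-1, -2]].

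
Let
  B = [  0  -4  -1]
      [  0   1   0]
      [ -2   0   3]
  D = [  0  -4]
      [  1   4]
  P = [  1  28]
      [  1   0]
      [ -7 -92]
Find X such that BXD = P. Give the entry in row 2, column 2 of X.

Isolating X: multiply by B⁻¹ from the left and D⁻¹ from the right, so X = B⁻¹PD⁻¹.
det B = -2; the adjugate gives B⁻¹ = [[-3/2, -6, -1/2], [0, 1, 0], [-1, -4, 0]].
det D = 4; the adjugate gives D⁻¹ = [[1, 1], [-1/4, 0]].
B⁻¹P = [[-4, 4], [1, 0], [-5, -28]].
X = (B⁻¹P)D⁻¹ = [[-5, -4], [1, 1], [2, -5]].

1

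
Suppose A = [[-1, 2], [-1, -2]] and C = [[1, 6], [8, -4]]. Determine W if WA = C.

W = [[1, -2], [-5, -3]]

Since A sits to the right of W, W = CA⁻¹.
A has determinant 4; A⁻¹ = [[-1/2, -1/2], [1/4, -1/4]].
W = CA⁻¹ = [[1, 6], [8, -4]] · [[-1/2, -1/2], [1/4, -1/4]] = [[1, -2], [-5, -3]].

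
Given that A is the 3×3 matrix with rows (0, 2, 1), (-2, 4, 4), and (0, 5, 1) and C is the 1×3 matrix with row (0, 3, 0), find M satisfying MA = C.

Since A sits to the right of M, M = CA⁻¹.
det A = -6; the adjugate gives A⁻¹ = [[8/3, -1/2, -2/3], [-1/3, 0, 1/3], [5/3, 0, -2/3]].
M = CA⁻¹ = [[0, 3, 0]] · [[8/3, -1/2, -2/3], [-1/3, 0, 1/3], [5/3, 0, -2/3]] = [[-1, 0, 1]].

M = [[-1, 0, 1]]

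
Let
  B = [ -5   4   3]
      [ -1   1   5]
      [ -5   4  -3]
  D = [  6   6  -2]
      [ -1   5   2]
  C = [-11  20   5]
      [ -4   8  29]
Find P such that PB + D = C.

PB = C − D = [[-17, 14, 7], [-3, 3, 27]].
Since B sits to the right of P, P = (C − D)B⁻¹.
B has determinant 6; B⁻¹ = [[-23/6, 4, 17/6], [-14/3, 5, 11/3], [1/6, 0, -1/6]].
P = (C − D)B⁻¹ = [[1, 2, 2], [2, 3, -2]].

P = [[1, 2, 2], [2, 3, -2]]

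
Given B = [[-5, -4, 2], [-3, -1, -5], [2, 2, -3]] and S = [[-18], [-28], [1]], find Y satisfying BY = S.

Since B multiplies Y on the left, Y = B⁻¹S.
B has determinant 3; B⁻¹ = [[13/3, -8/3, 22/3], [-19/3, 11/3, -31/3], [-4/3, 2/3, -7/3]].
Y = B⁻¹S = [[13/3, -8/3, 22/3], [-19/3, 11/3, -31/3], [-4/3, 2/3, -7/3]] · [[-18], [-28], [1]] = [[4], [1], [3]].

Y = [[4], [1], [3]]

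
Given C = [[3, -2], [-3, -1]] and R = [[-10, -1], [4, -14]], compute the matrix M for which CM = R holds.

Since C multiplies M on the left, M = C⁻¹R.
det C = -9, so C⁻¹ = [[1/9, -2/9], [-1/3, -1/3]].
M = C⁻¹R = [[1/9, -2/9], [-1/3, -1/3]] · [[-10, -1], [4, -14]] = [[-2, 3], [2, 5]].

M = [[-2, 3], [2, 5]]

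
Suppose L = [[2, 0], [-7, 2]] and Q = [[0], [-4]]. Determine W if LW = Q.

W = [[0], [-2]]

L is on the left of W, so left-multiply by L⁻¹: W = L⁻¹Q.
det L = 4, so L⁻¹ = [[1/2, 0], [7/4, 1/2]].
W = L⁻¹Q = [[1/2, 0], [7/4, 1/2]] · [[0], [-4]] = [[0], [-2]].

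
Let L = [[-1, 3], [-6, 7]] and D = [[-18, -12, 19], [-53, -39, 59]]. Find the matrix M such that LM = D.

M = [[3, 3, -4], [-5, -3, 5]]

Left-multiplying both sides by L⁻¹ gives M = L⁻¹D.
det L = 11, so L⁻¹ = [[7/11, -3/11], [6/11, -1/11]].
M = L⁻¹D = [[7/11, -3/11], [6/11, -1/11]] · [[-18, -12, 19], [-53, -39, 59]] = [[3, 3, -4], [-5, -3, 5]].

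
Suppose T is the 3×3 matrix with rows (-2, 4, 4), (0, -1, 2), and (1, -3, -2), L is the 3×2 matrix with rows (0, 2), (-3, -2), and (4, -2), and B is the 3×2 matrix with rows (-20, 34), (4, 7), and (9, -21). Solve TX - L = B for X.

TX = B + L = [[-20, 36], [1, 5], [13, -23]].
Left-multiplying both sides by T⁻¹ gives X = T⁻¹(B + L).
det T = -4; the adjugate gives T⁻¹ = [[-2, 1, -3], [-1/2, 0, -1], [-1/4, 1/2, -1/2]].
X = T⁻¹(B + L) = [[2, 2], [-3, 5], [-1, 5]].

X = [[2, 2], [-3, 5], [-1, 5]]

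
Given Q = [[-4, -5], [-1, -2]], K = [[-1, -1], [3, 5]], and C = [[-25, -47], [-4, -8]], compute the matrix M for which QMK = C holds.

M = Q⁻¹CK⁻¹ (apply Q⁻¹ on the left and K⁻¹ on the right).
det Q = 3; the adjugate gives Q⁻¹ = [[-2/3, 5/3], [1/3, -4/3]].
K has determinant -2; K⁻¹ = [[-5/2, -1/2], [3/2, 1/2]].
Q⁻¹C = [[10, 18], [-3, -5]].
M = (Q⁻¹C)K⁻¹ = [[2, 4], [0, -1]].

M = [[2, 4], [0, -1]]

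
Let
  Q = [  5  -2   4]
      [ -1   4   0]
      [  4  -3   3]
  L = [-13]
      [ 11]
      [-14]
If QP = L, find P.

Left-multiplying both sides by Q⁻¹ gives P = Q⁻¹L.
Q has determinant 2; Q⁻¹ = [[6, -3, -8], [3/2, -1/2, -2], [-13/2, 7/2, 9]].
P = Q⁻¹L = [[6, -3, -8], [3/2, -1/2, -2], [-13/2, 7/2, 9]] · [[-13], [11], [-14]] = [[1], [3], [-3]].

P = [[1], [3], [-3]]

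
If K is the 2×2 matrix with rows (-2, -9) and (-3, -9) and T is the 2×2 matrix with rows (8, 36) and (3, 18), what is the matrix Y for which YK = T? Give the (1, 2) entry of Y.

Since K sits to the right of Y, Y = TK⁻¹.
det K = -9, so K⁻¹ = [[1, -1], [-1/3, 2/9]].
Y = TK⁻¹ = [[8, 36], [3, 18]] · [[1, -1], [-1/3, 2/9]] = [[-4, 0], [-3, 1]].

0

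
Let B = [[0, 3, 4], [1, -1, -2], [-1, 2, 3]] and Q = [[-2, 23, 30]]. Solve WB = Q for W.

W = [[5, 4, 6]]

B is on the right of W, so right-multiply by B⁻¹: W = QB⁻¹.
det B = 1; the adjugate gives B⁻¹ = [[1, -1, -2], [-1, 4, 4], [1, -3, -3]].
W = QB⁻¹ = [[-2, 23, 30]] · [[1, -1, -2], [-1, 4, 4], [1, -3, -3]] = [[5, 4, 6]].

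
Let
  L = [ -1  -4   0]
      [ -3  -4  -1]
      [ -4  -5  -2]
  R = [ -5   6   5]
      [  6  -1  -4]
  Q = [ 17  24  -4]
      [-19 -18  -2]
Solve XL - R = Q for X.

X = [[-5, -5, 2], [1, 0, 3]]

XL = Q + R = [[12, 30, 1], [-13, -19, -6]].
Since L sits to the right of X, X = (Q + R)L⁻¹.
L has determinant 5; L⁻¹ = [[3/5, -8/5, 4/5], [-2/5, 2/5, -1/5], [-1/5, 11/5, -8/5]].
X = (Q + R)L⁻¹ = [[-5, -5, 2], [1, 0, 3]].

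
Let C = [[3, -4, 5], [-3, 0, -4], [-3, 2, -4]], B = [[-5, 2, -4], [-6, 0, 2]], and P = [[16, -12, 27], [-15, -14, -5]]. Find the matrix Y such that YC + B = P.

Y = [[3, -3, -1], [5, 5, 3]]

YC = P − B = [[21, -14, 31], [-9, -14, -7]].
C is on the right of Y, so right-multiply by C⁻¹: Y = (P − B)C⁻¹.
det C = -6, so C⁻¹ = [[-4/3, 1, -8/3], [0, -1/2, 1/2], [1, -1, 2]].
Y = (P − B)C⁻¹ = [[3, -3, -1], [5, 5, 3]].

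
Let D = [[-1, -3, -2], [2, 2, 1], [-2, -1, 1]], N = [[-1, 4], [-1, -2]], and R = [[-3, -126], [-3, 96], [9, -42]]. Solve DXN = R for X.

X = [[3, 0], [5, -5], [1, -4]]

X = D⁻¹RN⁻¹ (apply D⁻¹ on the left and N⁻¹ on the right).
D has determinant 5; D⁻¹ = [[3/5, 1, 1/5], [-4/5, -1, -3/5], [2/5, 1, 4/5]].
det N = 6; the adjugate gives N⁻¹ = [[-1/3, -2/3], [1/6, -1/6]].
D⁻¹R = [[-3, 12], [0, 30], [3, 12]].
X = (D⁻¹R)N⁻¹ = [[3, 0], [5, -5], [1, -4]].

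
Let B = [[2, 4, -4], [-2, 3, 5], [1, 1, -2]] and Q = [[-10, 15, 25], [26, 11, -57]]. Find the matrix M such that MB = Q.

Since B sits to the right of M, M = QB⁻¹.
B has determinant 2; B⁻¹ = [[-11/2, 2, 16], [1/2, 0, -1], [-5/2, 1, 7]].
M = QB⁻¹ = [[-10, 15, 25], [26, 11, -57]] · [[-11/2, 2, 16], [1/2, 0, -1], [-5/2, 1, 7]] = [[0, 5, 0], [5, -5, 6]].

M = [[0, 5, 0], [5, -5, 6]]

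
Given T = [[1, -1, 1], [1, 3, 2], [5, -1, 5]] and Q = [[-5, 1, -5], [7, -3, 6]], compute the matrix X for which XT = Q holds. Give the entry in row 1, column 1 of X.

0

T is on the right of X, so right-multiply by T⁻¹: X = QT⁻¹.
T has determinant -4; T⁻¹ = [[-17/4, -1, 5/4], [-5/4, 0, 1/4], [4, 1, -1]].
X = QT⁻¹ = [[-5, 1, -5], [7, -3, 6]] · [[-17/4, -1, 5/4], [-5/4, 0, 1/4], [4, 1, -1]] = [[0, 0, -1], [-2, -1, 2]].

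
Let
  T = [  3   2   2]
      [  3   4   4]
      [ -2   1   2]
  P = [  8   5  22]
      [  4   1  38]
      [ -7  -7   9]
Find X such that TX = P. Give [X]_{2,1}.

T is on the left of X, so left-multiply by T⁻¹: X = T⁻¹P.
T has determinant 6; T⁻¹ = [[2/3, -1/3, 0], [-7/3, 5/3, -1], [11/6, -7/6, 1]].
X = T⁻¹P = [[2/3, -1/3, 0], [-7/3, 5/3, -1], [11/6, -7/6, 1]] · [[8, 5, 22], [4, 1, 38], [-7, -7, 9]] = [[4, 3, 2], [-5, -3, 3], [3, 1, 5]].

-5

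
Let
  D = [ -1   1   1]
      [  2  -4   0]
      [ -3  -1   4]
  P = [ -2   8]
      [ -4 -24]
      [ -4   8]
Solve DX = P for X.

Left-multiplying both sides by D⁻¹ gives X = D⁻¹P.
det D = -6; the adjugate gives D⁻¹ = [[8/3, 5/6, -2/3], [4/3, 1/6, -1/3], [7/3, 2/3, -1/3]].
X = D⁻¹P = [[8/3, 5/6, -2/3], [4/3, 1/6, -1/3], [7/3, 2/3, -1/3]] · [[-2, 8], [-4, -24], [-4, 8]] = [[-6, -4], [-2, 4], [-6, 0]].

X = [[-6, -4], [-2, 4], [-6, 0]]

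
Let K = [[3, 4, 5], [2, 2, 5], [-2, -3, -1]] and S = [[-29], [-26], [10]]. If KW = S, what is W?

K is on the left of W, so left-multiply by K⁻¹: W = K⁻¹S.
det K = -3; the adjugate gives K⁻¹ = [[-13/3, 11/3, -10/3], [8/3, -7/3, 5/3], [2/3, -1/3, 2/3]].
W = K⁻¹S = [[-13/3, 11/3, -10/3], [8/3, -7/3, 5/3], [2/3, -1/3, 2/3]] · [[-29], [-26], [10]] = [[-3], [0], [-4]].

W = [[-3], [0], [-4]]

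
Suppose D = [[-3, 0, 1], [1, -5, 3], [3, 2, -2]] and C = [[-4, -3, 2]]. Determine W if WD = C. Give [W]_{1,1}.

-3

D is on the right of W, so right-multiply by D⁻¹: W = CD⁻¹.
det D = 5; the adjugate gives D⁻¹ = [[4/5, 2/5, 1], [11/5, 3/5, 2], [17/5, 6/5, 3]].
W = CD⁻¹ = [[-4, -3, 2]] · [[4/5, 2/5, 1], [11/5, 3/5, 2], [17/5, 6/5, 3]] = [[-3, -1, -4]].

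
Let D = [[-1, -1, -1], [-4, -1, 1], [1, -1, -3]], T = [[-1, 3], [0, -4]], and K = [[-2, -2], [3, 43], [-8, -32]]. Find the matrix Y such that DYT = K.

Y = D⁻¹KT⁻¹ (apply D⁻¹ on the left and T⁻¹ on the right).
D has determinant 2; D⁻¹ = [[2, -1, -1], [-11/2, 2, 5/2], [5/2, -1, -3/2]].
det T = 4; the adjugate gives T⁻¹ = [[-1, -3/4], [0, -1/4]].
D⁻¹K = [[1, -15], [-3, 17], [4, 0]].
Y = (D⁻¹K)T⁻¹ = [[-1, 3], [3, -2], [-4, -3]].

Y = [[-1, 3], [3, -2], [-4, -3]]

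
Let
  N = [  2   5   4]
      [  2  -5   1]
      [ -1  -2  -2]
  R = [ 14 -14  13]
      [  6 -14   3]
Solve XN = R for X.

X = [[3, 5, 2], [1, 3, 2]]

Since N sits to the right of X, X = RN⁻¹.
det N = 3, so N⁻¹ = [[4, 2/3, 25/3], [1, 0, 2], [-3, -1/3, -20/3]].
X = RN⁻¹ = [[14, -14, 13], [6, -14, 3]] · [[4, 2/3, 25/3], [1, 0, 2], [-3, -1/3, -20/3]] = [[3, 5, 2], [1, 3, 2]].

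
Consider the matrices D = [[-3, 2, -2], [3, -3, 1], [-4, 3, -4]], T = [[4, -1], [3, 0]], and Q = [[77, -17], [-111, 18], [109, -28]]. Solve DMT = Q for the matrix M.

Isolating M: multiply by D⁻¹ from the left and T⁻¹ from the right, so M = D⁻¹QT⁻¹.
det D = -5; the adjugate gives D⁻¹ = [[-9/5, -2/5, 4/5], [-8/5, -4/5, 3/5], [3/5, -1/5, -3/5]].
T has determinant 3; T⁻¹ = [[0, 1/3], [-1, 4/3]].
D⁻¹Q = [[-7, 1], [31, -4], [3, 3]].
M = (D⁻¹Q)T⁻¹ = [[-1, -1], [4, 5], [-3, 5]].

M = [[-1, -1], [4, 5], [-3, 5]]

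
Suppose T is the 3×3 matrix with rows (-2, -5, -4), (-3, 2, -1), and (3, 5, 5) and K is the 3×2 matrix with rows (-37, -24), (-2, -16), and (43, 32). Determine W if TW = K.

Since T multiplies W on the left, W = T⁻¹K.
det T = -6; the adjugate gives T⁻¹ = [[-5/2, -5/6, -13/6], [-2, -1/3, -5/3], [7/2, 5/6, 19/6]].
W = T⁻¹K = [[-5/2, -5/6, -13/6], [-2, -1/3, -5/3], [7/2, 5/6, 19/6]] · [[-37, -24], [-2, -16], [43, 32]] = [[1, 4], [3, 0], [5, 4]].

W = [[1, 4], [3, 0], [5, 4]]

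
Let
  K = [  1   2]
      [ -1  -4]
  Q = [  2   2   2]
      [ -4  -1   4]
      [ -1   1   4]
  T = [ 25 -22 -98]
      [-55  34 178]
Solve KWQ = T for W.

W = K⁻¹TQ⁻¹ (apply K⁻¹ on the left and Q⁻¹ on the right).
K has determinant -2; K⁻¹ = [[2, 1], [-1/2, -1/2]].
det Q = -2, so Q⁻¹ = [[4, 3, -5], [-6, -5, 8], [5/2, 2, -3]].
K⁻¹T = [[-5, -10, -18], [15, -6, -40]].
W = (K⁻¹T)Q⁻¹ = [[-5, -1, -1], [-4, -5, -3]].

W = [[-5, -1, -1], [-4, -5, -3]]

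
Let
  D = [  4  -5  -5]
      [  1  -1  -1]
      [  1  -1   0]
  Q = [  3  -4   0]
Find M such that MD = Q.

Since D sits to the right of M, M = QD⁻¹.
det D = 1; the adjugate gives D⁻¹ = [[-1, 5, 0], [-1, 5, -1], [0, -1, 1]].
M = QD⁻¹ = [[3, -4, 0]] · [[-1, 5, 0], [-1, 5, -1], [0, -1, 1]] = [[1, -5, 4]].

M = [[1, -5, 4]]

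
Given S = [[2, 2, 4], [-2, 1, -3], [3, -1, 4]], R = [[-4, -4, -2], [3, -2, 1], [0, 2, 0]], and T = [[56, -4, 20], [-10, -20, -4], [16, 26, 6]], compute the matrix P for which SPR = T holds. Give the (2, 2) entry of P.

Isolating P: multiply by S⁻¹ from the left and R⁻¹ from the right, so P = S⁻¹TR⁻¹.
det S = -4, so S⁻¹ = [[-1/4, 3, 5/2], [1/4, 1, 1/2], [1/4, -2, -3/2]].
det R = -4, so R⁻¹ = [[1/2, 1, 2], [0, 0, 1/2], [-3/2, -2, -5]].
S⁻¹T = [[-4, 6, -2], [12, -8, 4], [10, 0, 4]].
P = (S⁻¹T)R⁻¹ = [[1, 0, 5], [0, 4, 0], [-1, 2, 0]].

4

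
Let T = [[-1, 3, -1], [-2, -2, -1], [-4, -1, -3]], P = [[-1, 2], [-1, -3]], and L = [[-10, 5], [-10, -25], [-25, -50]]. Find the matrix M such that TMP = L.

Isolating M: multiply by T⁻¹ from the left and P⁻¹ from the right, so M = T⁻¹LP⁻¹.
T has determinant -5; T⁻¹ = [[-1, -2, 1], [2/5, 1/5, -1/5], [6/5, 13/5, -8/5]].
det P = 5, so P⁻¹ = [[-3/5, -2/5], [1/5, -1/5]].
T⁻¹L = [[5, -5], [-1, 7], [2, 21]].
M = (T⁻¹L)P⁻¹ = [[-4, -1], [2, -1], [3, -5]].

M = [[-4, -1], [2, -1], [3, -5]]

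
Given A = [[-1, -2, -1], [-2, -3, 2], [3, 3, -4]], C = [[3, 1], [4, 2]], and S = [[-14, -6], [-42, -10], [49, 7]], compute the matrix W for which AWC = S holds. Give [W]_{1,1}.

Left-multiply by A⁻¹ and right-multiply by C⁻¹: W = A⁻¹SC⁻¹.
A has determinant -5; A⁻¹ = [[-6/5, 11/5, 7/5], [2/5, -7/5, -4/5], [-3/5, 3/5, 1/5]].
det C = 2; the adjugate gives C⁻¹ = [[1, -1/2], [-2, 3/2]].
A⁻¹S = [[-7, -5], [14, 6], [-7, -1]].
W = (A⁻¹S)C⁻¹ = [[3, -4], [2, 2], [-5, 2]].

3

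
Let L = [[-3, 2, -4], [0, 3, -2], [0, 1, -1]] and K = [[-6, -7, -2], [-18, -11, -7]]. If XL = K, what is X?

X = [[2, -5, 4], [6, -6, -5]]

Right-multiplying both sides by L⁻¹ gives X = KL⁻¹.
det L = 3; the adjugate gives L⁻¹ = [[-1/3, -2/3, 8/3], [0, 1, -2], [0, 1, -3]].
X = KL⁻¹ = [[-6, -7, -2], [-18, -11, -7]] · [[-1/3, -2/3, 8/3], [0, 1, -2], [0, 1, -3]] = [[2, -5, 4], [6, -6, -5]].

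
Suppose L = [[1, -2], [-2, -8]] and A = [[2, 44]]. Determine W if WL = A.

L is on the right of W, so right-multiply by L⁻¹: W = AL⁻¹.
det L = -12; the adjugate gives L⁻¹ = [[2/3, -1/6], [-1/6, -1/12]].
W = AL⁻¹ = [[2, 44]] · [[2/3, -1/6], [-1/6, -1/12]] = [[-6, -4]].

W = [[-6, -4]]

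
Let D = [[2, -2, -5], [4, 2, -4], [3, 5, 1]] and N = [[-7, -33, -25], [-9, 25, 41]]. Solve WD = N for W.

Since D sits to the right of W, W = ND⁻¹.
det D = 6; the adjugate gives D⁻¹ = [[11/3, -23/6, 3], [-8/3, 17/6, -2], [7/3, -8/3, 2]].
W = ND⁻¹ = [[-7, -33, -25], [-9, 25, 41]] · [[11/3, -23/6, 3], [-8/3, 17/6, -2], [7/3, -8/3, 2]] = [[4, 0, -5], [-4, -4, 5]].

W = [[4, 0, -5], [-4, -4, 5]]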